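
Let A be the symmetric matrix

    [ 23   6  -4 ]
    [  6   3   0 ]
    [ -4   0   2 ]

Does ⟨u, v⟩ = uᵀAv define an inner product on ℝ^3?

Congruent diagonalization of A (simultaneous row and column reduction) yields pivots 23, 33/23, 6/11.
That gives 3 positive pivots.
Hence Q is positive definite.
⟨·,·⟩ is an inner product exactly when A is positive definite.

yes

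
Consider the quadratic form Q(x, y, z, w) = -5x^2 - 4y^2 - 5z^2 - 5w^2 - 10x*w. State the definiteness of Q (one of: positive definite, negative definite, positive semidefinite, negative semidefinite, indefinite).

The associated matrix is A = [[-5, 0, 0, -5], [0, -4, 0, 0], [0, 0, -5, 0], [-5, 0, 0, -5]].
Congruent diagonalization of A (simultaneous row and column reduction) yields pivots -5, -4, -5, 0.
Counting signs: 3 negative, 1 zero.
Hence Q is negative semidefinite.

negative semidefinite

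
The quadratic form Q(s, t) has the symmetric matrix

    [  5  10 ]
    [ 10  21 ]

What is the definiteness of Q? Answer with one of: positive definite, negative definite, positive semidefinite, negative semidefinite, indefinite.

Symmetric row and column elimination reduces A to a congruent diagonal form with pivots 5, 1.
Counting signs: 2 positive.
Hence Q is positive definite.

positive definite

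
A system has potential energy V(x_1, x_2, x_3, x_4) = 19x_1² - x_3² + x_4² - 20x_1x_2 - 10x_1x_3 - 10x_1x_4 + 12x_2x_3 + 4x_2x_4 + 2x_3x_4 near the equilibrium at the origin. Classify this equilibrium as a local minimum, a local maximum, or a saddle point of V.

The Hessian at the origin is H = [[38, -20, -10, -10], [-20, 0, 12, 4], [-10, 12, -2, 2], [-10, 4, 2, 2]].
Row-reducing H symmetrically gives the diagonal entries 38, -200/19, -8/25, 6.
Counting signs: 2 positive, 2 negative.
H is indefinite, so the origin is a saddle point.

saddle point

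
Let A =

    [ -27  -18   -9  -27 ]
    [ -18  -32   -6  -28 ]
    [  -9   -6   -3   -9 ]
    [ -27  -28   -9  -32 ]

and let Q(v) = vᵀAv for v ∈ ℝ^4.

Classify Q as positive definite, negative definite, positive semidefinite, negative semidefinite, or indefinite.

negative semidefinite

Row-reducing A symmetrically gives the diagonal entries -27, -20, 0, 0.
That gives 2 negative, 2 zero pivots.
Hence Q is negative semidefinite.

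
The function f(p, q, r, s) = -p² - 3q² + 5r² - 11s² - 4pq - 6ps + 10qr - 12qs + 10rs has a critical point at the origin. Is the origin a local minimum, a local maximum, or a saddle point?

saddle point

The Hessian at the origin is H = [[-2, -4, 0, -6], [-4, -6, 10, -12], [0, 10, 10, 10], [-6, -12, 10, -22]].
Applying the same elementary operations to the rows and columns of H produces a congruent diagonal matrix with entries -2, 2, -40, -3/2.
That gives 1 positive, 3 negative pivots.
H is indefinite, so the origin is a saddle point.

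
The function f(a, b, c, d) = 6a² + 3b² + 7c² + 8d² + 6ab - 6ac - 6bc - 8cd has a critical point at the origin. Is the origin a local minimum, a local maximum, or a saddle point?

The Hessian at the origin is H = [[12, 6, -6, 0], [6, 6, -6, 0], [-6, -6, 14, -8], [0, 0, -8, 16]].
An LDLᵀ factorisation of H has diagonal entries 12, 3, 8, 8.
That gives 4 positive pivots.
H is positive definite, so the origin is a strict local minimum.

local minimum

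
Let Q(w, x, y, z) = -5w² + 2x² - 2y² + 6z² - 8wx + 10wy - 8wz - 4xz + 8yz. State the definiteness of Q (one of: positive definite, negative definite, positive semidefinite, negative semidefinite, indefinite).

indefinite

The associated matrix is A = [[-5, -4, 5, -4], [-4, 2, 0, -2], [5, 0, -2, 4], [-4, -2, 4, 6]].
An LDLᵀ factorisation of A has diagonal entries -5, 26/5, -1/13, 20.
That gives 2 positive, 2 negative pivots.
Hence Q is indefinite.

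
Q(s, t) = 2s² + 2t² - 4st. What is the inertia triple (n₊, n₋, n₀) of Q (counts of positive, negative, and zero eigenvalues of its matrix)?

(1, 0, 1)

Write A = [[2, -2], [-2, 2]].
Row-reducing A symmetrically gives the diagonal entries 2, 0.
That gives 1 positive, 1 zero pivots.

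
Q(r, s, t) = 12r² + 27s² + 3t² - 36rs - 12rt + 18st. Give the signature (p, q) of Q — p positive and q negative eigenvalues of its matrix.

The symmetric matrix is A = [[12, -18, -6], [-18, 27, 9], [-6, 9, 3]].
Symmetric row and column elimination reduces A to a congruent diagonal form with pivots 12, 0, 0.
That gives 1 positive, 2 zero pivots.

(1, 0)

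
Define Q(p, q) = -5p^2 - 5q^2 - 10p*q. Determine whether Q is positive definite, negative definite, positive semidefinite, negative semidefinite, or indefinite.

The associated matrix is A = [[-5, -5], [-5, -5]].
Row-reducing A symmetrically gives the diagonal entries -5, 0.
That gives 1 negative, 1 zero pivots.
Hence Q is negative semidefinite.

negative semidefinite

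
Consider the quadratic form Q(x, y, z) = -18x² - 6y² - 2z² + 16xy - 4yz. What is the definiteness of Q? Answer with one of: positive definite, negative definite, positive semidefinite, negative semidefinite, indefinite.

The symmetric matrix of Q is A = [[-18, 8, 0], [8, -6, -2], [0, -2, -2]].
Leading principal minors: Δ_1 = -18, Δ_2 = 44, Δ_3 = -16.
The signs alternate starting with Δ_1 < 0, so by Sylvester's criterion Q is negative definite.

negative definite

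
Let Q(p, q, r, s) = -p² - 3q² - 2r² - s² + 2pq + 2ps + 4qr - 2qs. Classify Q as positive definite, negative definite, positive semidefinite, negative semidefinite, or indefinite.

negative semidefinite

Write A = [[-1, 1, 0, 1], [1, -3, 2, -1], [0, 2, -2, 0], [1, -1, 0, -1]].
Applying the same elementary operations to the rows and columns of A produces a congruent diagonal matrix with entries -1, -2, 0, 0.
Counting signs: 2 negative, 2 zero.
Hence Q is negative semidefinite.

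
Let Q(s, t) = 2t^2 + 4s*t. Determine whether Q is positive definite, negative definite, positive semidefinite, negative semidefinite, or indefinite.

indefinite

The symmetric matrix of Q is [[0, 2], [2, 2]].
For the 2×2 matrix [[0, 2], [2, 2]]: det = 0·2 − (2)² = -4, trace = 2.
det < 0 so the eigenvalues have opposite signs; the form is indefinite.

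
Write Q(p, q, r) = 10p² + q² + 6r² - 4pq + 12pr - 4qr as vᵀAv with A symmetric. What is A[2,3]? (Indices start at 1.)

The coefficient of q·r in Q is -4. For a symmetric A this equals A[2,3] + A[3,2] = 2·A[2,3].
So A[2,3] = -4/2 = -2.

-2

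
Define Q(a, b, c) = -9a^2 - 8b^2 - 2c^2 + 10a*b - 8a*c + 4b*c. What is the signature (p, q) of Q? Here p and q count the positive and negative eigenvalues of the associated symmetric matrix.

The symmetric matrix is A = [[-9, 5, -4], [5, -8, 2], [-4, 2, -2]].
Congruent diagonalization of A (simultaneous row and column reduction) yields pivots -9, -47/9, -10/47.
Counting signs: 3 negative.

(0, 3)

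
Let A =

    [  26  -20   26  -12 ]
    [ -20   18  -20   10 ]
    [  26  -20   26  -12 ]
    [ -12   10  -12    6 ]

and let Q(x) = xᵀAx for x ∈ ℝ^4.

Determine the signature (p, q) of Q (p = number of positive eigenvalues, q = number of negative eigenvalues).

(3, 0)

Symmetric row and column elimination reduces A to a congruent diagonal form with pivots 26, 34/13, 0, 4/17.
That gives 3 positive, 1 zero pivots.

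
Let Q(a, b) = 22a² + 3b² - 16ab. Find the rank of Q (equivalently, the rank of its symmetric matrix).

Write A = [[22, -8], [-8, 3]].
An LDLᵀ factorisation of A has diagonal entries 22, 1/11.
That gives 2 positive pivots.
The rank is the number of nonzero pivots: 2.

2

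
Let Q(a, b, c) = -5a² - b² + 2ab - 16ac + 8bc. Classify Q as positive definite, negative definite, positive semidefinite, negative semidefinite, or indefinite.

indefinite

The symmetric matrix is A = [[-5, 1, -8], [1, -1, 4], [-8, 4, 0]].
Row-reducing A symmetrically gives the diagonal entries -5, -4/5, 20.
So there are 1 positive, 2 negative pivots.
Hence Q is indefinite.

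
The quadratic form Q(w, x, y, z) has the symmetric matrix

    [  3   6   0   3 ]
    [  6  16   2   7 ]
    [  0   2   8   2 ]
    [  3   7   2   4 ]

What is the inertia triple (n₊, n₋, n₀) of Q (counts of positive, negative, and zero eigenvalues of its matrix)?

An LDLᵀ factorisation of A has diagonal entries 3, 4, 7, 3/7.
So there are 4 positive pivots.

(4, 0, 0)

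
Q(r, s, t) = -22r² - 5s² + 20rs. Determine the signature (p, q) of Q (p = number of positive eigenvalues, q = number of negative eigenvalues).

(0, 2)

The symmetric matrix is A = [[-22, 10, 0], [10, -5, 0], [0, 0, 0]].
Row-reducing A symmetrically gives the diagonal entries -22, -5/11, 0.
So there are 2 negative, 1 zero pivots.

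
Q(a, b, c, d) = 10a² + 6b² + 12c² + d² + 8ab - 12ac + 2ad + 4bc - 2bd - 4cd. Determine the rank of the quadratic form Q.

4

The associated matrix is A = [[10, 4, -6, 1], [4, 6, 2, -1], [-6, 2, 12, -2], [1, -1, -2, 1]].
Congruent diagonalization of A (simultaneous row and column reduction) yields pivots 10, 22/5, 4, 5/11.
Counting signs: 4 positive.
The rank is the number of nonzero pivots: 4.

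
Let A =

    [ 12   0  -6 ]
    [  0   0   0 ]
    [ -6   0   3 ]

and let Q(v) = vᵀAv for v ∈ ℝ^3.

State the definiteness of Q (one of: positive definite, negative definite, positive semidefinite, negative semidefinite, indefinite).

positive semidefinite

Congruent diagonalization of A (simultaneous row and column reduction) yields pivots 12, 0, 0.
So there are 1 positive, 2 zero pivots.
Hence Q is positive semidefinite.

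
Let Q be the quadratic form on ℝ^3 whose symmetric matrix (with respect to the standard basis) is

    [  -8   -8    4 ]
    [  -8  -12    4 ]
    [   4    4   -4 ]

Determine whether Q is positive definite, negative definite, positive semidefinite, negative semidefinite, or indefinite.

negative definite

Row-reducing A symmetrically gives the diagonal entries -8, -4, -2.
Counting signs: 3 negative.
Hence Q is negative definite.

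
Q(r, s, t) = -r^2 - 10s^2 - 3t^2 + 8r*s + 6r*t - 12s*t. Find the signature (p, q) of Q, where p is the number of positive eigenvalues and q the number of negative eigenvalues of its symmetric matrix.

Write A = [[-1, 4, 3], [4, -10, -6], [3, -6, -3]].
Symmetric row and column elimination reduces A to a congruent diagonal form with pivots -1, 6, 0.
Counting signs: 1 positive, 1 negative, 1 zero.

(1, 1)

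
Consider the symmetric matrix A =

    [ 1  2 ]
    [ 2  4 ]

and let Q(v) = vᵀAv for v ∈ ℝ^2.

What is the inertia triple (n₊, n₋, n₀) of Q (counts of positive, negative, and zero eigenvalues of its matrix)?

Row-reducing A symmetrically gives the diagonal entries 1, 0.
That gives 1 positive, 1 zero pivots.

(1, 0, 1)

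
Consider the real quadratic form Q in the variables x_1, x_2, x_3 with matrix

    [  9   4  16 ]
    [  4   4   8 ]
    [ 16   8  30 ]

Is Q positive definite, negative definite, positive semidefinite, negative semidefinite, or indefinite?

positive definite

Leading principal minors: Δ_1 = 9, Δ_2 = 20, Δ_3 = 24.
All leading principal minors are positive, so by Sylvester's criterion Q is positive definite.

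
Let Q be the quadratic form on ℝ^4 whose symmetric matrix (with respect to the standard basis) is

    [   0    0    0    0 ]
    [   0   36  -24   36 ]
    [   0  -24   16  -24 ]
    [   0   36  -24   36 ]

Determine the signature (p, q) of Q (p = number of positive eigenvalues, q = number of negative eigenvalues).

Applying the same elementary operations to the rows and columns of A produces a congruent diagonal matrix with entries 0, 36, 0, 0.
That gives 1 positive, 3 zero pivots.

(1, 0)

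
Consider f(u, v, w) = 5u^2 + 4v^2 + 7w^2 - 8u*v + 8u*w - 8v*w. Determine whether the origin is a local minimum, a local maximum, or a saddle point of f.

The Hessian at the origin is H = [[10, -8, 8], [-8, 8, -8], [8, -8, 14]].
An LDLᵀ factorisation of H has diagonal entries 10, 8/5, 6.
That gives 3 positive pivots.
H is positive definite, so the origin is a strict local minimum.

local minimum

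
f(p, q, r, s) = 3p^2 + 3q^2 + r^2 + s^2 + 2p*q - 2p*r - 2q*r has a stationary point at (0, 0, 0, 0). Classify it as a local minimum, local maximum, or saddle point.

The Hessian at the origin is H = [[6, 2, -2, 0], [2, 6, -2, 0], [-2, -2, 2, 0], [0, 0, 0, 2]].
Congruent diagonalization of H (simultaneous row and column reduction) yields pivots 6, 16/3, 1, 2.
Counting signs: 4 positive.
H is positive definite, so the origin is a strict local minimum.

local minimum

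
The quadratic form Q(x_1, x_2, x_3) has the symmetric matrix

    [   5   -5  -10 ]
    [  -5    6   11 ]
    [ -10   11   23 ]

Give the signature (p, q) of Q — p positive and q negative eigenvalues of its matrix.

(3, 0)

Applying the same elementary operations to the rows and columns of A produces a congruent diagonal matrix with entries 5, 1, 2.
So there are 3 positive pivots.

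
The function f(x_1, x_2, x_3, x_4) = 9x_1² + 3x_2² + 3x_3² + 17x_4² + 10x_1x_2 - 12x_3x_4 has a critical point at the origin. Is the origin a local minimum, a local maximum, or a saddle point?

The Hessian at the origin is H = [[18, 10, 0, 0], [10, 6, 0, 0], [0, 0, 6, -12], [0, 0, -12, 34]].
Congruent diagonalization of H (simultaneous row and column reduction) yields pivots 18, 4/9, 6, 10.
That gives 4 positive pivots.
H is positive definite, so the origin is a strict local minimum.

local minimum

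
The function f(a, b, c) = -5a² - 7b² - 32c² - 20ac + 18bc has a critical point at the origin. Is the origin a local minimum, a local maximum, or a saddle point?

local maximum

The Hessian at the origin is H = [[-10, 0, -20], [0, -14, 18], [-20, 18, -64]].
Congruent diagonalization of H (simultaneous row and column reduction) yields pivots -10, -14, -6/7.
That gives 3 negative pivots.
H is negative definite, so the origin is a strict local maximum.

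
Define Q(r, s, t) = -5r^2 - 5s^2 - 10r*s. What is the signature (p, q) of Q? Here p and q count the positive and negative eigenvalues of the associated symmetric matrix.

(0, 1)

Write A = [[-5, -5, 0], [-5, -5, 0], [0, 0, 0]].
Row-reducing A symmetrically gives the diagonal entries -5, 0, 0.
So there are 1 negative, 2 zero pivots.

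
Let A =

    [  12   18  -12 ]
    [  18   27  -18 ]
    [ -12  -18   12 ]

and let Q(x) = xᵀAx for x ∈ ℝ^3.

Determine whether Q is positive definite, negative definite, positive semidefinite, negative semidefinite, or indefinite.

Symmetric row and column elimination reduces A to a congruent diagonal form with pivots 12, 0, 0.
That gives 1 positive, 2 zero pivots.
Hence Q is positive semidefinite.

positive semidefinite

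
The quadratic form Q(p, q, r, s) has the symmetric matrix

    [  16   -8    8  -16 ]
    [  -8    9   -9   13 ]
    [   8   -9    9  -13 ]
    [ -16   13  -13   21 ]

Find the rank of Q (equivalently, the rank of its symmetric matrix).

2

Symmetric row and column elimination reduces A to a congruent diagonal form with pivots 16, 5, 0, 0.
Counting signs: 2 positive, 2 zero.
The rank is the number of nonzero pivots: 2.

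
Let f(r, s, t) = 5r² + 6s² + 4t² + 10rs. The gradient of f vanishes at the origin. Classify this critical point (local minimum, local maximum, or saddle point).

local minimum

The Hessian at the origin is H = [[10, 10, 0], [10, 12, 0], [0, 0, 8]].
Row-reducing H symmetrically gives the diagonal entries 10, 2, 8.
That gives 3 positive pivots.
H is positive definite, so the origin is a strict local minimum.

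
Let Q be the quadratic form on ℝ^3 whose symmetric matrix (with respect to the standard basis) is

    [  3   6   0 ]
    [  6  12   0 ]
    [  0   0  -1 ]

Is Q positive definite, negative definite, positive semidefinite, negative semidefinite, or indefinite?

Symmetric row and column elimination reduces A to a congruent diagonal form with pivots 3, 0, -1.
That gives 1 positive, 1 negative, 1 zero pivots.
Hence Q is indefinite.

indefinite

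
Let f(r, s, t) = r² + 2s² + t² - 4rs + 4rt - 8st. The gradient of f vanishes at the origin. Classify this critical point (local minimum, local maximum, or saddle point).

saddle point

The Hessian at the origin is H = [[2, -4, 4], [-4, 4, -8], [4, -8, 2]].
Symmetric row and column elimination reduces H to a congruent diagonal form with pivots 2, -4, -6.
Counting signs: 1 positive, 2 negative.
H is indefinite, so the origin is a saddle point.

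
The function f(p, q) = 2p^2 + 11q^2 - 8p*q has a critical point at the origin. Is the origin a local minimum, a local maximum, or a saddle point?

The Hessian at the origin is H = [[4, -8], [-8, 22]].
det H = 4·22 − (-8)² = 24 > 0 and H[1,1] = 4 > 0, so H is positive definite.
Therefore the origin is a local minimum.

local minimum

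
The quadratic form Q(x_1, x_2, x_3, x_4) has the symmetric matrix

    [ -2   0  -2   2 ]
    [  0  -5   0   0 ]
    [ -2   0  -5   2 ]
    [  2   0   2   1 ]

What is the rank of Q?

Applying the same elementary operations to the rows and columns of A produces a congruent diagonal matrix with entries -2, -5, -3, 3.
So there are 1 positive, 3 negative pivots.
The rank is the number of nonzero pivots: 4.

4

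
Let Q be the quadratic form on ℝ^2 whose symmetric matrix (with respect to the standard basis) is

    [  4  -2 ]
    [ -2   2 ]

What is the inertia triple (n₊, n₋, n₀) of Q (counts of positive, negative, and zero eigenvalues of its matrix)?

(2, 0, 0)

Congruent diagonalization of A (simultaneous row and column reduction) yields pivots 4, 1.
Counting signs: 2 positive.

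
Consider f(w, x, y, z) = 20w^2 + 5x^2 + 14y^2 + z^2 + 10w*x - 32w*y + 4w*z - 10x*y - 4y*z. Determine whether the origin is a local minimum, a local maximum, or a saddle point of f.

The Hessian at the origin is H = [[40, 10, -32, 4], [10, 10, -10, 0], [-32, -10, 28, -4], [4, 0, -4, 2]].
Congruent diagonalization of H (simultaneous row and column reduction) yields pivots 40, 15/2, 28/15, 6/7.
That gives 4 positive pivots.
H is positive definite, so the origin is a strict local minimum.

local minimum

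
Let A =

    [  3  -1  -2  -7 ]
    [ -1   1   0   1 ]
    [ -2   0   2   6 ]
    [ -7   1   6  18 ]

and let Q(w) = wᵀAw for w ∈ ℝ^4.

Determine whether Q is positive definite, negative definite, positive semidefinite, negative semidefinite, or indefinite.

Symmetric row and column elimination reduces A to a congruent diagonal form with pivots 3, 2/3, 0, -1.
So there are 2 positive, 1 negative, 1 zero pivots.
Hence Q is indefinite.

indefinite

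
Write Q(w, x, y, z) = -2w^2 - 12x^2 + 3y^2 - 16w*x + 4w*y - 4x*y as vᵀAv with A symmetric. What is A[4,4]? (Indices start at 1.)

0

The coefficient of z^2 in Q is 0, and that is exactly A[4,4].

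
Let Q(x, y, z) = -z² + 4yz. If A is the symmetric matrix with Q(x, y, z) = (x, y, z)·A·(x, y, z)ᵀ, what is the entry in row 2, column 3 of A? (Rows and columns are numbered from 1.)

The coefficient of y·z in Q is 4. For a symmetric A this equals A[2,3] + A[3,2] = 2·A[2,3].
So A[2,3] = 4/2 = 2.

2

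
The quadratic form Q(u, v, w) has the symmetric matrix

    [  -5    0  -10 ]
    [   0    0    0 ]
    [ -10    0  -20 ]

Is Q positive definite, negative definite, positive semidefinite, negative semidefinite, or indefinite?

negative semidefinite

Row-reducing A symmetrically gives the diagonal entries -5, 0, 0.
So there are 1 negative, 2 zero pivots.
Hence Q is negative semidefinite.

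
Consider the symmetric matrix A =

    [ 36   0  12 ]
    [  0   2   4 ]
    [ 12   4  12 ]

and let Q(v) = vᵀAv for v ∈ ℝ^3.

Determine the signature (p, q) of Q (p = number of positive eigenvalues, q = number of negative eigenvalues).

Symmetric row and column elimination reduces A to a congruent diagonal form with pivots 36, 2, 0.
Counting signs: 2 positive, 1 zero.

(2, 0)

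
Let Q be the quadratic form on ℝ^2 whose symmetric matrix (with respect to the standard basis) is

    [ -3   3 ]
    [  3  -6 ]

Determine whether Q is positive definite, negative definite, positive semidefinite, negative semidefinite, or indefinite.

negative definite

For the 2×2 matrix [[-3, 3], [3, -6]]: det = -3·-6 − (3)² = 9, trace = -9.
det > 0 so both eigenvalues share the sign of the trace; trace = -9 < 0 ⇒ both negative.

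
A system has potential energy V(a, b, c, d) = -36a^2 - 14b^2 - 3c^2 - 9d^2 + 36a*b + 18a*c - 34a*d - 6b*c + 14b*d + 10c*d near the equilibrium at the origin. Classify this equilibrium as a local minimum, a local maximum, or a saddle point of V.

local maximum

The Hessian at the origin is H = [[-72, 36, 18, -34], [36, -28, -6, 14], [18, -6, -6, 10], [-34, 14, 10, -18]].
Applying the same elementary operations to the rows and columns of H produces a congruent diagonal matrix with entries -72, -10, -3/5, -4/9.
Counting signs: 4 negative.
H is negative definite, so the origin is a strict local maximum.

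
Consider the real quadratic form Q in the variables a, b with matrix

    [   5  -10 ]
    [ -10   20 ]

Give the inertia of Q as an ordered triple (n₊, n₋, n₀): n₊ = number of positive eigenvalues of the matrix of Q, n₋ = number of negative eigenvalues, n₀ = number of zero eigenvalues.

(1, 0, 1)

Applying the same elementary operations to the rows and columns of A produces a congruent diagonal matrix with entries 5, 0.
Counting signs: 1 positive, 1 zero.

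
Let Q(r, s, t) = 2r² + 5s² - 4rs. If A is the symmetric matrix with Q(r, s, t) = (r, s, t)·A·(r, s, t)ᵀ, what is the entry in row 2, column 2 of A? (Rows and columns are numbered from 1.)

5

The coefficient of s² in Q is 5, and that is exactly A[2,2].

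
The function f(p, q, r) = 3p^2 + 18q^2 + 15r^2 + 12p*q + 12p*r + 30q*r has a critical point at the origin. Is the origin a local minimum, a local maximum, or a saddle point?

The Hessian at the origin is H = [[6, 12, 12], [12, 36, 30], [12, 30, 30]].
Congruent diagonalization of H (simultaneous row and column reduction) yields pivots 6, 12, 3.
That gives 3 positive pivots.
H is positive definite, so the origin is a strict local minimum.

local minimum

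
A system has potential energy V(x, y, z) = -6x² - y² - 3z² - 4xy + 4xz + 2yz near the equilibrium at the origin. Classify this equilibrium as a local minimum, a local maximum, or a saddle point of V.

local maximum

The Hessian at the origin is H = [[-12, -4, 4], [-4, -2, 2], [4, 2, -6]].
Congruent diagonalization of H (simultaneous row and column reduction) yields pivots -12, -2/3, -4.
So there are 3 negative pivots.
H is negative definite, so the origin is a strict local maximum.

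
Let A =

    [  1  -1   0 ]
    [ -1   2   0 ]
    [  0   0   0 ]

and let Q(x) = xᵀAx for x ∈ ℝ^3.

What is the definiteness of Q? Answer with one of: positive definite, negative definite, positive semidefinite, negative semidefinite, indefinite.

positive semidefinite

Applying the same elementary operations to the rows and columns of A produces a congruent diagonal matrix with entries 1, 1, 0.
So there are 2 positive, 1 zero pivots.
Hence Q is positive semidefinite.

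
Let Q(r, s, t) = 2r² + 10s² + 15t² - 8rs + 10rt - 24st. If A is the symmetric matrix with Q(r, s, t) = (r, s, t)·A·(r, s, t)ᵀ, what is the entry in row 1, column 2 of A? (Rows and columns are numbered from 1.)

The coefficient of r·s in Q is -8. For a symmetric A this equals A[1,2] + A[2,1] = 2·A[1,2].
So A[1,2] = -8/2 = -4.

-4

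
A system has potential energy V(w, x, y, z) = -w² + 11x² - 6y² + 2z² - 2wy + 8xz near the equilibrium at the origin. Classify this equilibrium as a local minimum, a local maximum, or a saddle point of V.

The Hessian at the origin is H = [[-2, 0, -2, 0], [0, 22, 0, 8], [-2, 0, -12, 0], [0, 8, 0, 4]].
Congruent diagonalization of H (simultaneous row and column reduction) yields pivots -2, 22, -10, 12/11.
Counting signs: 2 positive, 2 negative.
H is indefinite, so the origin is a saddle point.

saddle point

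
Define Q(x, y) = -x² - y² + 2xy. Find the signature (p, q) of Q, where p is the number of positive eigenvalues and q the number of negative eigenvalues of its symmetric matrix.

The associated matrix is A = [[-1, 1], [1, -1]].
Congruent diagonalization of A (simultaneous row and column reduction) yields pivots -1, 0.
That gives 1 negative, 1 zero pivots.

(0, 1)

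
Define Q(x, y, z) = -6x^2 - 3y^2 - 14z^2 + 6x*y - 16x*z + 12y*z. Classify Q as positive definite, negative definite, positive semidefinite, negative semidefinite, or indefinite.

The symmetric matrix of Q is A = [[-6, 3, -8], [3, -3, 6], [-8, 6, -14]].
Leading principal minors: Δ_1 = -6, Δ_2 = 9, Δ_3 = -6.
The signs alternate starting with Δ_1 < 0, so by Sylvester's criterion Q is negative definite.

negative definite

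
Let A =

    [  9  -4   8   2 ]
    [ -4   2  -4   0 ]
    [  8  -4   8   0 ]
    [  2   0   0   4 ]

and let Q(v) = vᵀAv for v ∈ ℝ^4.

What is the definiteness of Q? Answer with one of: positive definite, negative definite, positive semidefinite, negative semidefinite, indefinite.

positive semidefinite

Congruent diagonalization of A (simultaneous row and column reduction) yields pivots 9, 2/9, 0, 0.
So there are 2 positive, 2 zero pivots.
Hence Q is positive semidefinite.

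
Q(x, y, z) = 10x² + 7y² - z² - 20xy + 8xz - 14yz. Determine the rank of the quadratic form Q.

3

The symmetric matrix is A = [[10, -10, 4], [-10, 7, -7], [4, -7, -1]].
Row-reducing A symmetrically gives the diagonal entries 10, -3, 2/5.
Counting signs: 2 positive, 1 negative.
The rank is the number of nonzero pivots: 3.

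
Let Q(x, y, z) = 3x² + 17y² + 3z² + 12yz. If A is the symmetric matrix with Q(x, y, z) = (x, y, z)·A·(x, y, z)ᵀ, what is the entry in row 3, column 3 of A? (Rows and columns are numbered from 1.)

The coefficient of z² in Q is 3, and that is exactly A[3,3].

3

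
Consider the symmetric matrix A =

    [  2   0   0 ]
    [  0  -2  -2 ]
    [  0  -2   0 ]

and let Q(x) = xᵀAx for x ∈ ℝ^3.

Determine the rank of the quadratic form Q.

Row-reducing A symmetrically gives the diagonal entries 2, -2, 2.
Counting signs: 2 positive, 1 negative.
The rank is the number of nonzero pivots: 3.

3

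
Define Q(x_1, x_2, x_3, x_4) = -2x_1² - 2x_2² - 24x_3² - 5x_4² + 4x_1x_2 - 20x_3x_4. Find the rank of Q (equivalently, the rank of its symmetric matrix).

Write A = [[-2, 2, 0, 0], [2, -2, 0, 0], [0, 0, -24, -10], [0, 0, -10, -5]].
Applying the same elementary operations to the rows and columns of A produces a congruent diagonal matrix with entries -2, 0, -24, -5/6.
Counting signs: 3 negative, 1 zero.
The rank is the number of nonzero pivots: 3.

3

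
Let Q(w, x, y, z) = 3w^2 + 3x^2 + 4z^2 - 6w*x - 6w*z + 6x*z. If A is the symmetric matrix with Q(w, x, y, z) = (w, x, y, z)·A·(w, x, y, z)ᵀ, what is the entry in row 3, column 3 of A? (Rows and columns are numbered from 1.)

0

The coefficient of y^2 in Q is 0, and that is exactly A[3,3].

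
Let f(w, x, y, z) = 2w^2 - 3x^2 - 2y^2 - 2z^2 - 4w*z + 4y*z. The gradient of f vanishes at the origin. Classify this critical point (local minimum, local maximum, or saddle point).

The Hessian at the origin is H = [[4, 0, 0, -4], [0, -6, 0, 0], [0, 0, -4, 4], [-4, 0, 4, -4]].
Symmetric row and column elimination reduces H to a congruent diagonal form with pivots 4, -6, -4, -4.
That gives 1 positive, 3 negative pivots.
H is indefinite, so the origin is a saddle point.

saddle point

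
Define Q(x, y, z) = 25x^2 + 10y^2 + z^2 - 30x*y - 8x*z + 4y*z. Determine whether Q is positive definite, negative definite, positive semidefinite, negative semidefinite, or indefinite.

The symmetric matrix of Q is A = [[25, -15, -4], [-15, 10, 2], [-4, 2, 1]].
Leading principal minors: Δ_1 = 25, Δ_2 = 25, Δ_3 = 5.
All leading principal minors are positive, so by Sylvester's criterion Q is positive definite.

positive definite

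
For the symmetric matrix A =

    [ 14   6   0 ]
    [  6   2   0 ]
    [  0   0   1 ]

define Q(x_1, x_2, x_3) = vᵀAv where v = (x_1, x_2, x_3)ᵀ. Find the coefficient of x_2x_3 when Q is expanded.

0

The coefficient of x_2x_3 is A[2,3] + A[3,2] = 2·0 = 0.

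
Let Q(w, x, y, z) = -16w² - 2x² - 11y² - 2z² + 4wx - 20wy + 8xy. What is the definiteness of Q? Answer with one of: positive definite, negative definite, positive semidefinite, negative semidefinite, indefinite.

Write A = [[-16, 2, -10, 0], [2, -2, 4, 0], [-10, 4, -11, 0], [0, 0, 0, -2]].
Row-reducing A symmetrically gives the diagonal entries -16, -7/4, -3/7, -2.
Counting signs: 4 negative.
Hence Q is negative definite.

negative definite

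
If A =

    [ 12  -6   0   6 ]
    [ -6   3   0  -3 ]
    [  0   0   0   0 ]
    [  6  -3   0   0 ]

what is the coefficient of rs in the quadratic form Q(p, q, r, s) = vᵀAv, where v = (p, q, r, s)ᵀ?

The coefficient of rs is A[3,4] + A[4,3] = 2·0 = 0.

0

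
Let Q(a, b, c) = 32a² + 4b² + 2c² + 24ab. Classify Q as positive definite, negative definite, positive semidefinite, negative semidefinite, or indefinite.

indefinite

Write A = [[32, 12, 0], [12, 4, 0], [0, 0, 2]].
An LDLᵀ factorisation of A has diagonal entries 32, -1/2, 2.
That gives 2 positive, 1 negative pivots.
Hence Q is indefinite.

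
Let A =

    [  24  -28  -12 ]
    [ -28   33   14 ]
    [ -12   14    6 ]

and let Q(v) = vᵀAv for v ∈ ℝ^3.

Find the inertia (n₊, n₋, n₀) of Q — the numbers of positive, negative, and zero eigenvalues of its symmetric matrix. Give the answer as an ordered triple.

Row-reducing A symmetrically gives the diagonal entries 24, 1/3, 0.
Counting signs: 2 positive, 1 zero.

(2, 0, 1)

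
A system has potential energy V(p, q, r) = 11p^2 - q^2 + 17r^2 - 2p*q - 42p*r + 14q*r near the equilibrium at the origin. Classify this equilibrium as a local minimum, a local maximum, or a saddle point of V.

saddle point

The Hessian at the origin is H = [[22, -2, -42], [-2, -2, 14], [-42, 14, 34]].
Congruent diagonalization of H (simultaneous row and column reduction) yields pivots 22, -24/11, 4/3.
So there are 2 positive, 1 negative pivots.
H is indefinite, so the origin is a saddle point.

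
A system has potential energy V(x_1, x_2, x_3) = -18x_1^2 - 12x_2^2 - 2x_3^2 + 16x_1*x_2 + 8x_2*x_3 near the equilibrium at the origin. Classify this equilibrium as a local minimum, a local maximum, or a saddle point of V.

local maximum

The Hessian at the origin is H = [[-36, 16, 0], [16, -24, 8], [0, 8, -4]].
Row-reducing H symmetrically gives the diagonal entries -36, -152/9, -4/19.
That gives 3 negative pivots.
H is negative definite, so the origin is a strict local maximum.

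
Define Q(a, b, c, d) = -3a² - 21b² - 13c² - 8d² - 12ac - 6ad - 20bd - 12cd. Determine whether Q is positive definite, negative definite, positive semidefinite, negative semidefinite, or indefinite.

negative definite

The symmetric matrix of Q is A = [[-3, 0, -6, -3], [0, -21, 0, -10], [-6, 0, -13, -6], [-3, -10, -6, -8]].
Leading principal minors: Δ_1 = -3, Δ_2 = 63, Δ_3 = -63, Δ_4 = 15.
The signs alternate starting with Δ_1 < 0, so by Sylvester's criterion Q is negative definite.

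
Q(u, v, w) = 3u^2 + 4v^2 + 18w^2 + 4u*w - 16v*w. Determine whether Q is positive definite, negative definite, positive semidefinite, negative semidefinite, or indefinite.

positive definite

The symmetric matrix of Q is A = [[3, 0, 2], [0, 4, -8], [2, -8, 18]].
Leading principal minors: Δ_1 = 3, Δ_2 = 12, Δ_3 = 8.
All leading principal minors are positive, so by Sylvester's criterion Q is positive definite.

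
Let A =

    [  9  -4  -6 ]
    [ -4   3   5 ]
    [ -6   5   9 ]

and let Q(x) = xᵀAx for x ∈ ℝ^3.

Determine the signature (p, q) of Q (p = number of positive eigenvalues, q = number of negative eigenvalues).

(3, 0)

Row-reducing A symmetrically gives the diagonal entries 9, 11/9, 6/11.
That gives 3 positive pivots.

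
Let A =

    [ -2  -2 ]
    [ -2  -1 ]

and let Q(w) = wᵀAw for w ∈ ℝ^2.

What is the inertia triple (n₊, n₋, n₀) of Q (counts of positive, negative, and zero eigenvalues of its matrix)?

An LDLᵀ factorisation of A has diagonal entries -2, 1.
Counting signs: 1 positive, 1 negative.

(1, 1, 0)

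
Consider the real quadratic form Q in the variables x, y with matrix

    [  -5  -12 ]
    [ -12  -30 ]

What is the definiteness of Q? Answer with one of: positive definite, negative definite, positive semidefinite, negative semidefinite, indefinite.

Leading principal minors: Δ_1 = -5, Δ_2 = 6.
The signs alternate starting with Δ_1 < 0, so by Sylvester's criterion Q is negative definite.

negative definite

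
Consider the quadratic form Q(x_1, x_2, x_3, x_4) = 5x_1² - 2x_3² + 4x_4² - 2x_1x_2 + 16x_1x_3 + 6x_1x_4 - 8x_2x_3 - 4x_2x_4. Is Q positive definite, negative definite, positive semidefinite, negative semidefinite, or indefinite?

indefinite

The associated matrix is A = [[5, -1, 8, 3], [-1, 0, -4, -2], [8, -4, -2, 0], [3, -2, 0, 4]].
Row-reducing A symmetrically gives the diagonal entries 5, -1/5, 14, 12/7.
So there are 3 positive, 1 negative pivots.
Hence Q is indefinite.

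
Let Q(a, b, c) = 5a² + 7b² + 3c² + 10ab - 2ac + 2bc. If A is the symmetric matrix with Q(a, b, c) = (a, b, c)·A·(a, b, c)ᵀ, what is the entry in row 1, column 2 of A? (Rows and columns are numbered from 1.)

The coefficient of a·b in Q is 10. For a symmetric A this equals A[1,2] + A[2,1] = 2·A[1,2].
So A[1,2] = 10/2 = 5.

5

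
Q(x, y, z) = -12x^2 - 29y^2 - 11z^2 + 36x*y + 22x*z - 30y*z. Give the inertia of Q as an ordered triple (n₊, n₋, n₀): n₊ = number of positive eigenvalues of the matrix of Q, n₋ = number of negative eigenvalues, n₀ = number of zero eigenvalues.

Write A = [[-12, 18, 11], [18, -29, -15], [11, -15, -11]].
An LDLᵀ factorisation of A has diagonal entries -12, -2, 5/24.
That gives 1 positive, 2 negative pivots.

(1, 2, 0)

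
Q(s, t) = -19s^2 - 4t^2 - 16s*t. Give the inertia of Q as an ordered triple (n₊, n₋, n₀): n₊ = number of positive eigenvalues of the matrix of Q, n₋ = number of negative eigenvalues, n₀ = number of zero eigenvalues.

The symmetric matrix is A = [[-19, -8], [-8, -4]].
Row-reducing A symmetrically gives the diagonal entries -19, -12/19.
So there are 2 negative pivots.

(0, 2, 0)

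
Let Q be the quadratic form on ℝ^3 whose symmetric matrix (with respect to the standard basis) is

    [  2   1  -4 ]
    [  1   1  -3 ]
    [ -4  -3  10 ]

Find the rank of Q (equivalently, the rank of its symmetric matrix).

Row-reducing A symmetrically gives the diagonal entries 2, 1/2, 0.
Counting signs: 2 positive, 1 zero.
The rank is the number of nonzero pivots: 2.

2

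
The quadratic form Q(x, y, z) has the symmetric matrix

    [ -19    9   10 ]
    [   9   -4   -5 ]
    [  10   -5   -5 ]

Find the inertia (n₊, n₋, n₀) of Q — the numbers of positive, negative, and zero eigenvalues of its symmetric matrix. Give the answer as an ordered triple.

Symmetric row and column elimination reduces A to a congruent diagonal form with pivots -19, 5/19, 0.
Counting signs: 1 positive, 1 negative, 1 zero.

(1, 1, 1)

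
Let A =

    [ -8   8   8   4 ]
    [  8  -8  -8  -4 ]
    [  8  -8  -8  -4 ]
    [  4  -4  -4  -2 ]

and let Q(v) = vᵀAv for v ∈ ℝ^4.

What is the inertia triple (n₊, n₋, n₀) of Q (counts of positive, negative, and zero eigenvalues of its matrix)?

Row-reducing A symmetrically gives the diagonal entries -8, 0, 0, 0.
Counting signs: 1 negative, 3 zero.

(0, 1, 3)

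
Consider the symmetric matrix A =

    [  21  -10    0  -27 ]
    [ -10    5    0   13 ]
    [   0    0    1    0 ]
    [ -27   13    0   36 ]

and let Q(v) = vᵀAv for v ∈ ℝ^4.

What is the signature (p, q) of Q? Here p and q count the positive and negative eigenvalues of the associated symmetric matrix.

An LDLᵀ factorisation of A has diagonal entries 21, 5/21, 1, 6/5.
Counting signs: 4 positive.

(4, 0)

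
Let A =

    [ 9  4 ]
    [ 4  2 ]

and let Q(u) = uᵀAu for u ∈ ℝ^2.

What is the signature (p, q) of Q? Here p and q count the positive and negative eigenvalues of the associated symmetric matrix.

(2, 0)

Symmetric row and column elimination reduces A to a congruent diagonal form with pivots 9, 2/9.
That gives 2 positive pivots.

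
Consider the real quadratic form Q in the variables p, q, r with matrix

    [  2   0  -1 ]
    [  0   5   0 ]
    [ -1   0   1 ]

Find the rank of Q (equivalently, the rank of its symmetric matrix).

Symmetric row and column elimination reduces A to a congruent diagonal form with pivots 2, 5, 1/2.
So there are 3 positive pivots.
The rank is the number of nonzero pivots: 3.

3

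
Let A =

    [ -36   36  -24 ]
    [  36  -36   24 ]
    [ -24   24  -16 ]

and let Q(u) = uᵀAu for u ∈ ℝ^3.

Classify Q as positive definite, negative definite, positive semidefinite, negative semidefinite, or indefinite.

negative semidefinite

Applying the same elementary operations to the rows and columns of A produces a congruent diagonal matrix with entries -36, 0, 0.
So there are 1 negative, 2 zero pivots.
Hence Q is negative semidefinite.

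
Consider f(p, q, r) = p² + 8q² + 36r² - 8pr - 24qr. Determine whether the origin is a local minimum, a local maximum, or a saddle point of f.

local minimum

The Hessian at the origin is H = [[2, 0, -8], [0, 16, -24], [-8, -24, 72]].
Row-reducing H symmetrically gives the diagonal entries 2, 16, 4.
So there are 3 positive pivots.
H is positive definite, so the origin is a strict local minimum.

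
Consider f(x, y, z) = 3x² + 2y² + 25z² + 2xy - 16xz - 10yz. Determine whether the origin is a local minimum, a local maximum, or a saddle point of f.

The Hessian at the origin is H = [[6, 2, -16], [2, 4, -10], [-16, -10, 50]].
Applying the same elementary operations to the rows and columns of H produces a congruent diagonal matrix with entries 6, 10/3, 4/5.
That gives 3 positive pivots.
H is positive definite, so the origin is a strict local minimum.

local minimum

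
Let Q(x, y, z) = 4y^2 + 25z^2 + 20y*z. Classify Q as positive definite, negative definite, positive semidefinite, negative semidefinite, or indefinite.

positive semidefinite

The symmetric matrix is A = [[0, 0, 0], [0, 4, 10], [0, 10, 25]].
Congruent diagonalization of A (simultaneous row and column reduction) yields pivots 0, 4, 0.
That gives 1 positive, 2 zero pivots.
Hence Q is positive semidefinite.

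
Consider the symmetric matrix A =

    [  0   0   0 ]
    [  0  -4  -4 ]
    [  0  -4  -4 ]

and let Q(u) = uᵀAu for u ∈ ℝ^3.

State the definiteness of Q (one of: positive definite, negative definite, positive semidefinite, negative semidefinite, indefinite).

Row-reducing A symmetrically gives the diagonal entries 0, -4, 0.
Counting signs: 1 negative, 2 zero.
Hence Q is negative semidefinite.

negative semidefinite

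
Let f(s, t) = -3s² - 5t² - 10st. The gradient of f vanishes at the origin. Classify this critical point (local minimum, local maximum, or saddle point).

saddle point

The Hessian at the origin is H = [[-6, -10], [-10, -10]].
det H = -6·-10 − (-10)² = -40 < 0, so H is indefinite.
Therefore the origin is a saddle point.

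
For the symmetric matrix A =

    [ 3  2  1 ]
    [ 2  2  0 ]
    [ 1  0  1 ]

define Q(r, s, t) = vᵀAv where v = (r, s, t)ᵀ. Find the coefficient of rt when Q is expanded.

2

The coefficient of rt is A[1,3] + A[3,1] = 2·1 = 2.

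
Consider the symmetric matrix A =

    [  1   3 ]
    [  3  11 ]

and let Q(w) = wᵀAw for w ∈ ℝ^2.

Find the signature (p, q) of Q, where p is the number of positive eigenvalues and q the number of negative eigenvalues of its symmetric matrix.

An LDLᵀ factorisation of A has diagonal entries 1, 2.
So there are 2 positive pivots.

(2, 0)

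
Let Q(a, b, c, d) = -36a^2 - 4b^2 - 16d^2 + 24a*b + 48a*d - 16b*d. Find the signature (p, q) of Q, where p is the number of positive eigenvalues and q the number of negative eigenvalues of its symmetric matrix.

(0, 1)

Write A = [[-36, 12, 0, 24], [12, -4, 0, -8], [0, 0, 0, 0], [24, -8, 0, -16]].
Applying the same elementary operations to the rows and columns of A produces a congruent diagonal matrix with entries -36, 0, 0, 0.
So there are 1 negative, 3 zero pivots.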